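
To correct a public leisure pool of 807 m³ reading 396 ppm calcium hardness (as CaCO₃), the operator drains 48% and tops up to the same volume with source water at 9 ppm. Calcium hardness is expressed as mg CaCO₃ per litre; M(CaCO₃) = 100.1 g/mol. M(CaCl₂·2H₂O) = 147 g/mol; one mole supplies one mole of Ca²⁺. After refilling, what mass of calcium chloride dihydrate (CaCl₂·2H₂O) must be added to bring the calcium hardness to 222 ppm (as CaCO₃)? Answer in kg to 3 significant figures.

13.9 kg

Volume: 807 m³ = 807,000 L.
After draining 48% and refilling: 396 × 0.52 + 9 × 0.48 = 210.24 ppm.
Deficit to target: 222 − 210.24 = 11.76 mg/L.
As CaCO₃: 11.76 mg/L × 807,000 L = 9490 g; ÷ 100.1 = 94.81 mol Ca²⁺.
Mass: 94.81 × 147 = 13,940 g.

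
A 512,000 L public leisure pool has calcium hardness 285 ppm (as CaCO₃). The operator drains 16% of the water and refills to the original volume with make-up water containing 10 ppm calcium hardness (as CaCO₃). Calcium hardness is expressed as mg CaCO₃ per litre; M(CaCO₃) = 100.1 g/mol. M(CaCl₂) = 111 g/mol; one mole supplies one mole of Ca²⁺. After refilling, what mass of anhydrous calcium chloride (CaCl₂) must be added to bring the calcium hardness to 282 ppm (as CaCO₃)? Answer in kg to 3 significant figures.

23.3 kg

After draining 16% and refilling: 285 × 0.84 + 10 × 0.16 = 241 ppm.
Deficit to target: 282 − 241 = 41 mg/L.
As CaCO₃: 41 mg/L × 512,000 L = 20,990 g; ÷ 100.1 = 209.7 mol Ca²⁺.
Mass: 209.7 × 111 = 23,280 g.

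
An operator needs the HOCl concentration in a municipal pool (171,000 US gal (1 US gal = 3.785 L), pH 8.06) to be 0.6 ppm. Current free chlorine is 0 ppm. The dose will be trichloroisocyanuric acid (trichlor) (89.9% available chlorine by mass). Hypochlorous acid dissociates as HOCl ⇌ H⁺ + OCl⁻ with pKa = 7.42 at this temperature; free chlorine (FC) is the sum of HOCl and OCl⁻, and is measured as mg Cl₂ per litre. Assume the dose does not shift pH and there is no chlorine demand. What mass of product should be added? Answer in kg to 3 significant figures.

2.32 kg

Volume: 171,000 US gal × 3.785 L/gal = 647,235 L.
[OCl⁻]/[HOCl] = 10^(pH − pKa) = 10^(8.06 − 7.42) = 4.365; fraction as HOCl = 1/(1 + 4.365) = 0.1864.
Free chlorine required for 0.6 ppm HOCl: 0.6 / 0.1864 = 3.219 ppm.
FC to add: 3.219 − 0 = 3.219 mg/L as Cl₂.
Cl₂ equivalent: 3.219 mg/L × 647,235 L = 2084 g.
Product at 89.9% available Cl: 2084 / 0.899 = 2318 g.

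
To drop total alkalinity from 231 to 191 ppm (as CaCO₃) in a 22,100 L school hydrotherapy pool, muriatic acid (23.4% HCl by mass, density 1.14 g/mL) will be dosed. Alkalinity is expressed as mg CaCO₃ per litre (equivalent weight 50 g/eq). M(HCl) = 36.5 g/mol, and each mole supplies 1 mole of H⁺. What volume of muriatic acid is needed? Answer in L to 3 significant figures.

2.42 L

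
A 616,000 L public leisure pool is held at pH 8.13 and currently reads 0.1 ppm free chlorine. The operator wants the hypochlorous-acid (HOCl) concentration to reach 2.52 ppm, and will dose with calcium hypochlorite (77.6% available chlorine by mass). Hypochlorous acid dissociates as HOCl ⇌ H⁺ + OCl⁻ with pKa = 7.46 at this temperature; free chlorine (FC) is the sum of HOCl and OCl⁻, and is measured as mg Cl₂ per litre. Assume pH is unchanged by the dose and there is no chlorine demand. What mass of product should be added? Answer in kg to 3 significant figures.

11.3 kg

[OCl⁻]/[HOCl] = 10^(pH − pKa) = 10^(8.13 − 7.46) = 4.677; fraction as HOCl = 1/(1 + 4.677) = 0.1761.
Free chlorine required for 2.52 ppm HOCl: 2.52 / 0.1761 = 14.31 ppm.
FC to add: 14.31 − 0.1 = 14.21 mg/L as Cl₂.
Cl₂ equivalent: 14.21 mg/L × 616,000 L = 8751 g.
Product at 77.6% available Cl: 8751 / 0.776 = 11,280 g.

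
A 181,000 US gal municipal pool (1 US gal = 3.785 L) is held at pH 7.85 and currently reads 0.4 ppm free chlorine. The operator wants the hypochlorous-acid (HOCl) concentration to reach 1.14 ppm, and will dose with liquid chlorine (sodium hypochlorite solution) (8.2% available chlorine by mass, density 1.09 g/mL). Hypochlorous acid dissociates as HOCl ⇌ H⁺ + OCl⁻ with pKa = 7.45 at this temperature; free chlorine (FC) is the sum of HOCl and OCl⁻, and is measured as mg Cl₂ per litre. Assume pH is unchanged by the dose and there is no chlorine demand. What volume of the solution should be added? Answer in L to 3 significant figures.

27.6 L

Volume: 181,000 US gal × 3.785 L/gal = 685,085 L.
[OCl⁻]/[HOCl] = 10^(pH − pKa) = 10^(7.85 − 7.45) = 2.512; fraction as HOCl = 1/(1 + 2.512) = 0.2847.
Free chlorine required for 1.14 ppm HOCl: 1.14 / 0.2847 = 4.004 ppm.
FC to add: 4.004 − 0.4 = 3.604 mg/L as Cl₂.
Cl₂ equivalent: 3.604 mg/L × 685,085 L = 2469 g.
Product at 8.2% available Cl: 2469 / 0.082 = 30,110 g.
Volume: 30,110 g ÷ 1.09 g/mL = 27,620 mL.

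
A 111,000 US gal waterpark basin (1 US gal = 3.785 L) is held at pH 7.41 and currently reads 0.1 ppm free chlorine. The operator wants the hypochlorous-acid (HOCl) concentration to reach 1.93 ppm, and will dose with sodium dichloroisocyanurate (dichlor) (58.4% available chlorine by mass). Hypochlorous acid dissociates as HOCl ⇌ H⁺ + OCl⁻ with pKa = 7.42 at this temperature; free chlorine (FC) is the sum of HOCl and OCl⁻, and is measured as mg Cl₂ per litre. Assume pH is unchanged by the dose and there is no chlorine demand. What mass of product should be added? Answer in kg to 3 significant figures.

Volume: 111,000 US gal × 3.785 L/gal = 420,135 L.
[OCl⁻]/[HOCl] = 10^(pH − pKa) = 10^(7.41 − 7.42) = 0.9772; fraction as HOCl = 1/(1 + 0.9772) = 0.5058.
Free chlorine required for 1.93 ppm HOCl: 1.93 / 0.5058 = 3.816 ppm.
FC to add: 3.816 − 0.1 = 3.716 mg/L as Cl₂.
Cl₂ equivalent: 3.716 mg/L × 420,135 L = 1561 g.
Product at 58.4% available Cl: 1561 / 0.584 = 2673 g.

2.67 kg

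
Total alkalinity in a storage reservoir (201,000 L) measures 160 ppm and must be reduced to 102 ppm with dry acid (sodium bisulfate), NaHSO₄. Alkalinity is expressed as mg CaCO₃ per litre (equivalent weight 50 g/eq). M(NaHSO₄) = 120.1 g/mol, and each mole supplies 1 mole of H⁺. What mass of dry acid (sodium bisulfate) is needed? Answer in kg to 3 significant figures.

28.0 kg

Alkalinity to neutralize: (160 − 102) = 58 mg/L as CaCO₃ × 201,000 L = 11,660 g as CaCO₃.
Equivalents of H⁺ required: 11,660 ÷ 50 g/eq = 233.2 eq = 233.2 mol NaHSO₄.
Mass of NaHSO₄: 233.2 × 120.1 = 28,000 g.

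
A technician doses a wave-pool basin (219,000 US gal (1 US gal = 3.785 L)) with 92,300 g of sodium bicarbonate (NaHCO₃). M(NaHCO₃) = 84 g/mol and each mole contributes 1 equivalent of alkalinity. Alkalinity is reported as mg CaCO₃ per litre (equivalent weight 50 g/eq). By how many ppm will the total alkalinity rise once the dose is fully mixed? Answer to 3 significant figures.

Volume: 219,000 US gal × 3.785 L/gal = 828,915 L.
Moles of NaHCO₃: 92,300 g ÷ 84 g/mol = 1099 mol → 1099 eq of alkalinity.
As CaCO₃: 1099 eq × 50 g/eq = 54,940 g.
Rise: 54,940 g / 828,915 L × 1000 = 66.28 mg/L.

66.3 ppm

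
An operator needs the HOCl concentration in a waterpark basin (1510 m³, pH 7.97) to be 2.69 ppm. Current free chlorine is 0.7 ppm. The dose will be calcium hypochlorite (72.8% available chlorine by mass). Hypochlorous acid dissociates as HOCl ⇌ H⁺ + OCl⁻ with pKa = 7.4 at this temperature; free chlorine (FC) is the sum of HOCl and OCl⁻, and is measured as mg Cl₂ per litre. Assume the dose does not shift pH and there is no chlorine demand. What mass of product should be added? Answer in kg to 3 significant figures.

24.9 kg

Volume: 1510 m³ = 1,510,000 L.
[OCl⁻]/[HOCl] = 10^(pH − pKa) = 10^(7.97 − 7.4) = 3.715; fraction as HOCl = 1/(1 + 3.715) = 0.2121.
Free chlorine required for 2.69 ppm HOCl: 2.69 / 0.2121 = 12.68 ppm.
FC to add: 12.68 − 0.7 = 11.98 mg/L as Cl₂.
Cl₂ equivalent: 11.98 mg/L × 1,510,000 L = 18,100 g.
Product at 72.8% available Cl: 18,100 / 0.728 = 24,860 g.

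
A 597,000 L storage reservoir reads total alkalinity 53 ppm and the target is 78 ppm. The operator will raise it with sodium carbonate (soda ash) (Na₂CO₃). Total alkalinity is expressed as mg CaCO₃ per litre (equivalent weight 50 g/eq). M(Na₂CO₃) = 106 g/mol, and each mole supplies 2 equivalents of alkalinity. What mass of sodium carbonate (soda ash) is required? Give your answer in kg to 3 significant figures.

15.8 kg

Alkalinity to add: (78 − 53) = 25 mg/L as CaCO₃ × 597,000 L = 14,920 g as CaCO₃.
Equivalents: 14,920 g ÷ 50 g/eq = 298.5 eq.
Each mole of Na₂CO₃ supplies 2 eq, so 298.5 / 2 = 149.2 mol.
Mass: 149.2 mol × 106 g/mol = 15,820 g.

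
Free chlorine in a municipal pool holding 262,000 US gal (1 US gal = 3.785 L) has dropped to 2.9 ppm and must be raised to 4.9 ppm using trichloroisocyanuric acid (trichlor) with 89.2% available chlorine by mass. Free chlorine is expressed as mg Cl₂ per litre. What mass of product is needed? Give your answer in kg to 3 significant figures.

2.22 kg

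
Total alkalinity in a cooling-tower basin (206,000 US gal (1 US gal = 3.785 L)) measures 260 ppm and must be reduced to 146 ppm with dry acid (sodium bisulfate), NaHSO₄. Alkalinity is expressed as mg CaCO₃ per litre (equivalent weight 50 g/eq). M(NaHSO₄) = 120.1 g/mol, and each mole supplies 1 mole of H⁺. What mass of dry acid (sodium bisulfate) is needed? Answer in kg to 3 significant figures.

214 kg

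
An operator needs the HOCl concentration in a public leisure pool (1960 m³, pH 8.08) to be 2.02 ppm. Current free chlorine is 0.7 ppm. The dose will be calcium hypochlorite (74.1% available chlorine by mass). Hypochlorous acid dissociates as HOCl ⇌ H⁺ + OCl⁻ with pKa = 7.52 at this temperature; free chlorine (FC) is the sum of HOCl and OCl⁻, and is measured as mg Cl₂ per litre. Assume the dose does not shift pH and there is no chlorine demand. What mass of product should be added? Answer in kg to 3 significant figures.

22.9 kg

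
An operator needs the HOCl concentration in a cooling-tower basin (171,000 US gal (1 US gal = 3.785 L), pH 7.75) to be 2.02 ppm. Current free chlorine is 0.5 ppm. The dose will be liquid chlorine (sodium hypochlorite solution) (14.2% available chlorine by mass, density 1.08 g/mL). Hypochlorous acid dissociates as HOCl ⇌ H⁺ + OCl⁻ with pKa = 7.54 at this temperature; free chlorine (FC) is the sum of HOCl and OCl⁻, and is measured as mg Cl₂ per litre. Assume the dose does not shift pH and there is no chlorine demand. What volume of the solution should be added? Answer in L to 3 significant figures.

20.2 L

Volume: 171,000 US gal × 3.785 L/gal = 647,235 L.
[OCl⁻]/[HOCl] = 10^(pH − pKa) = 10^(7.75 − 7.54) = 1.622; fraction as HOCl = 1/(1 + 1.622) = 0.3814.
Free chlorine required for 2.02 ppm HOCl: 2.02 / 0.3814 = 5.296 ppm.
FC to add: 5.296 − 0.5 = 4.796 mg/L as Cl₂.
Cl₂ equivalent: 4.796 mg/L × 647,235 L = 3104 g.
Product at 14.2% available Cl: 3104 / 0.142 = 21,860 g.
Volume: 21,860 g ÷ 1.08 g/mL = 20,240 mL.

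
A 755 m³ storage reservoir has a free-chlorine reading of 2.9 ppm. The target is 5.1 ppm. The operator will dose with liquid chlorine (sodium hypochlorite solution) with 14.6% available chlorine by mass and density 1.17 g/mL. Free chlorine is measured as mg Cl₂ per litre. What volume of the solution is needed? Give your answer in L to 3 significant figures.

Volume: 755 m³ = 755,000 L.
Chlorine deficit: 5.1 − 2.9 = 2.2 ppm = 2.2 mg/L as Cl₂.
Cl₂ equivalent needed: 2.2 mg/L × 755,000 L = 1,661,000 mg = 1661 g.
Product at 14.6% available chlorine: 1661 / 0.146 = 11,380 g.
Volume at density 1.17 g/mL: 11,380 g ÷ 1.17 g/mL = 9724 mL.

9.72 L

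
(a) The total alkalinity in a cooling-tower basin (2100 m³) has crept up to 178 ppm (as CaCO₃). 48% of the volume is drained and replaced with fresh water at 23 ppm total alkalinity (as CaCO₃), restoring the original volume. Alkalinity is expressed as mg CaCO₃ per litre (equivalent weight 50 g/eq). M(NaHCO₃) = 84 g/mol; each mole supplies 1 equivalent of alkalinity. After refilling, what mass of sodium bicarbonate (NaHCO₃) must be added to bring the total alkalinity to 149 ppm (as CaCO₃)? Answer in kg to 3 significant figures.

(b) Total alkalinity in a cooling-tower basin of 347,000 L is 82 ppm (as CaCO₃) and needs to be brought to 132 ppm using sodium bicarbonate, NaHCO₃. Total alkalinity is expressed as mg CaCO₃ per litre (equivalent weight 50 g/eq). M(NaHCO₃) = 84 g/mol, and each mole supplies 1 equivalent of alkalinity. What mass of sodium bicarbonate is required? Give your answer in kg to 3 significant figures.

(a) Volume: 2100 m³ = 2,100,000 L.
(a) After draining 48% and refilling: 178 × 0.52 + 23 × 0.48 = 103.6 ppm.
(a) Deficit to target: 149 − 103.6 = 45.4 mg/L.
(a) As CaCO₃: 45.4 mg/L × 2,100,000 L = 95,340 g; ÷ 50 g/eq ÷ 1 = 1907 mol NaHCO₃.
(a) Mass: 1907 × 84 = 160,200 g.

(b) Alkalinity to add: (132 − 82) = 50 mg/L as CaCO₃ × 347,000 L = 17,350 g as CaCO₃.
(b) Equivalents: 17,350 g ÷ 50 g/eq = 347 eq.
(b) NaHCO₃ supplies 1 eq per mole → 347 mol.
(b) Mass: 347 mol × 84 g/mol = 29,150 g.

(a) 160 kg; (b) 29.1 kg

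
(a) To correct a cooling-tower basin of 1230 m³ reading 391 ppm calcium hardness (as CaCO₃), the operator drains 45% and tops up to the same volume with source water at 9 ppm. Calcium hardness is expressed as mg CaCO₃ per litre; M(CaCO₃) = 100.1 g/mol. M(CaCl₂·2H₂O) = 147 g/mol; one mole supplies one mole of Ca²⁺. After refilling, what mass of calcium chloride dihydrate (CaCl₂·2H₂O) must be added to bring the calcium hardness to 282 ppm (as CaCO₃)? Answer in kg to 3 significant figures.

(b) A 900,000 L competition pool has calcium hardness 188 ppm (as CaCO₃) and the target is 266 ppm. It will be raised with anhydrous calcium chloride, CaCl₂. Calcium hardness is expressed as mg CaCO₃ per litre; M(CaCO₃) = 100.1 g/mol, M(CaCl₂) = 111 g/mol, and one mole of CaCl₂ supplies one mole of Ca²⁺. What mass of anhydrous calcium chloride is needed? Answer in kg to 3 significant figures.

(a) 114 kg; (b) 77.8 kg

(a) Volume: 1230 m³ = 1,230,000 L.
(a) After draining 45% and refilling: 391 × 0.55 + 9 × 0.45 = 219.1 ppm.
(a) Deficit to target: 282 − 219.1 = 62.9 mg/L.
(a) As CaCO₃: 62.9 mg/L × 1,230,000 L = 77,370 g; ÷ 100.1 = 772.9 mol Ca²⁺.
(a) Mass: 772.9 × 147 = 113,600 g.

(b) Hardness to add: (266 − 188) = 78 mg/L as CaCO₃ × 900,000 L = 70,200 g as CaCO₃.
(b) Moles of Ca²⁺ (1 mol Ca²⁺ ≡ 1 mol CaCO₃): 70,200 / 100.1 g/mol = 701.3 mol.
(b) Mass of CaCl₂: 701.3 × 111 = 77,840 g.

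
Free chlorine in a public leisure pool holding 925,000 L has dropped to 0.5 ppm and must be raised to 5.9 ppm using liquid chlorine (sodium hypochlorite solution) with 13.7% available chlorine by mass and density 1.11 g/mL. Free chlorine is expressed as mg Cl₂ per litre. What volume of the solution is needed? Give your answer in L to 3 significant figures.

32.8 L

Chlorine deficit: 5.9 − 0.5 = 5.4 ppm = 5.4 mg/L as Cl₂.
Cl₂ equivalent needed: 5.4 mg/L × 925,000 L = 4,995,000 mg = 4995 g.
Product at 13.7% available chlorine: 4995 / 0.137 = 36,460 g.
Volume at density 1.11 g/mL: 36,460 g ÷ 1.11 g/mL = 32,850 mL.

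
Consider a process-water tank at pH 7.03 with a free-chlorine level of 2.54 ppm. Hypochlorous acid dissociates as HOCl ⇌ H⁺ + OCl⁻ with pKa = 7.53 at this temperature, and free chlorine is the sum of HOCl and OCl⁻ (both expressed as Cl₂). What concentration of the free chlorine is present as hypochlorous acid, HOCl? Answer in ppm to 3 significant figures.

[OCl⁻]/[HOCl] = 10^(pH − pKa) = 10^(7.03 − 7.53) = 10^-0.50 = 0.3162.
Fraction as HOCl = 1 / (1 + 0.3162) = 0.7597.
HOCl = 0.7597 × 2.54 ppm = 1.93 ppm.

1.93 ppm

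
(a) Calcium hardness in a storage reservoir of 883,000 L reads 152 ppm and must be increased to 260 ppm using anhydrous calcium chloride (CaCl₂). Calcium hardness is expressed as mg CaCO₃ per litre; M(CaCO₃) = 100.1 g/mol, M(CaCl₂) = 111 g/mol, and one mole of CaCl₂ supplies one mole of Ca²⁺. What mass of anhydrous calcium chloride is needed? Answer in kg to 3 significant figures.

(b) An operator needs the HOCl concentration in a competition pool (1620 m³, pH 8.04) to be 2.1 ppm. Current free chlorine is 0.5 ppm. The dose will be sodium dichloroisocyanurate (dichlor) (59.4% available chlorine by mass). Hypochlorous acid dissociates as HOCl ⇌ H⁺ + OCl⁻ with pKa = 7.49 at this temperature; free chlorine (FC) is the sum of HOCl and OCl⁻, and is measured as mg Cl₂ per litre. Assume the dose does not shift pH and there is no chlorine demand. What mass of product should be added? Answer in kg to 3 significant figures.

(a) 106 kg; (b) 24.7 kg

(a) Hardness to add: (260 − 152) = 108 mg/L as CaCO₃ × 883,000 L = 95,360 g as CaCO₃.
(a) Moles of Ca²⁺ (1 mol Ca²⁺ ≡ 1 mol CaCO₃): 95,360 / 100.1 g/mol = 952.7 mol.
(a) Mass of CaCl₂: 952.7 × 111 = 105,700 g.

(b) Volume: 1620 m³ = 1,620,000 L.
(b) [OCl⁻]/[HOCl] = 10^(pH − pKa) = 10^(8.04 − 7.49) = 3.548; fraction as HOCl = 1/(1 + 3.548) = 0.2199.
(b) Free chlorine required for 2.1 ppm HOCl: 2.1 / 0.2199 = 9.551 ppm.
(b) FC to add: 9.551 − 0.5 = 9.051 mg/L as Cl₂.
(b) Cl₂ equivalent: 9.051 mg/L × 1,620,000 L = 14,660 g.
(b) Product at 59.4% available Cl: 14,660 / 0.594 = 24,680 g.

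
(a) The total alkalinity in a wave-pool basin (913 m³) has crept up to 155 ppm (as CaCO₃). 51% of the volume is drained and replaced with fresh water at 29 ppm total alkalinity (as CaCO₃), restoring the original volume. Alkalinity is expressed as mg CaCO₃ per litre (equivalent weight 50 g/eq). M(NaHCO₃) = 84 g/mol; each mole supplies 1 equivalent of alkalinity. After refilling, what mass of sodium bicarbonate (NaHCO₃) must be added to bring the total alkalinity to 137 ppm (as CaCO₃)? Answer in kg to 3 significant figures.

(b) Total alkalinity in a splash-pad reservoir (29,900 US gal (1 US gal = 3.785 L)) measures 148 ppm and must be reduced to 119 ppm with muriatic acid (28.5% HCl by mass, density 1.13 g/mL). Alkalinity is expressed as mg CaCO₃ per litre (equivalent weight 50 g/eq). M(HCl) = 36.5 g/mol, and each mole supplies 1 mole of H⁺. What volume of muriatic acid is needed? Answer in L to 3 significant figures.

(a) 71.0 kg; (b) 7.44 L

(a) Volume: 913 m³ = 913,000 L.
(a) After draining 51% and refilling: 155 × 0.49 + 29 × 0.51 = 90.74 ppm.
(a) Deficit to target: 137 − 90.74 = 46.26 mg/L.
(a) As CaCO₃: 46.26 mg/L × 913,000 L = 42,240 g; ÷ 50 g/eq ÷ 1 = 844.7 mol NaHCO₃.
(a) Mass: 844.7 × 84 = 70,960 g.

(b) Volume: 29,900 US gal × 3.785 L/gal = 113,172 L.
(b) Alkalinity to neutralize: (148 − 119) = 29 mg/L as CaCO₃ × 113,172 L = 3282 g as CaCO₃.
(b) Equivalents of H⁺ required: 3282 ÷ 50 g/eq = 65.64 eq = 65.64 mol HCl.
(b) Mass of HCl: 65.64 × 36.5 = 2396 g.
(b) Mass of 28.5% solution: 2396 / 0.285 = 8406 g.
(b) Volume: 8406 g ÷ 1.13 g/mL = 7439 mL.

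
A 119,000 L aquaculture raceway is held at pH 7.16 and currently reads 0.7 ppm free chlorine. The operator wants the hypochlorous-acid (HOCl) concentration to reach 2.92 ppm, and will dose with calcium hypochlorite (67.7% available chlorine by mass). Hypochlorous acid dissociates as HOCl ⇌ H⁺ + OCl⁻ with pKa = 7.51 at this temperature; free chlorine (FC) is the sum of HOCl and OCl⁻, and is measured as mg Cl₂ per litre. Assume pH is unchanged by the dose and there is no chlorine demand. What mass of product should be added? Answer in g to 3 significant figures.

619 g

[OCl⁻]/[HOCl] = 10^(pH − pKa) = 10^(7.16 − 7.51) = 0.4467; fraction as HOCl = 1/(1 + 0.4467) = 0.6912.
Free chlorine required for 2.92 ppm HOCl: 2.92 / 0.6912 = 4.224 ppm.
FC to add: 4.224 − 0.7 = 3.524 mg/L as Cl₂.
Cl₂ equivalent: 3.524 mg/L × 119,000 L = 419.4 g.
Product at 67.7% available Cl: 419.4 / 0.677 = 619.5 g.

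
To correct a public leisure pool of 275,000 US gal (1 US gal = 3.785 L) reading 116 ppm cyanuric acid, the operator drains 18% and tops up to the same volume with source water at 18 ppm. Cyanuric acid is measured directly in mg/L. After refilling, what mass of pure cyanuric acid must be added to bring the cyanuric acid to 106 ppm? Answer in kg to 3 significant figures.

7.95 kg

Volume: 275,000 US gal × 3.785 L/gal = 1,040,875 L.
After draining 18% and refilling: 116 × 0.82 + 18 × 0.18 = 98.36 ppm.
Deficit to target: 106 − 98.36 = 7.64 mg/L.
Mass: 7.64 mg/L × 1,040,875 L = 7952 g cyanuric acid.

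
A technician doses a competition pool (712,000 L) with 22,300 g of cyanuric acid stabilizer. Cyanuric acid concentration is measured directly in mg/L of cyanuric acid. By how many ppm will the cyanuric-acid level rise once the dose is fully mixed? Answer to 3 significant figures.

Rise: 22,300 g / 712,000 L × 1000 = 31.32 mg/L.

31.3 ppm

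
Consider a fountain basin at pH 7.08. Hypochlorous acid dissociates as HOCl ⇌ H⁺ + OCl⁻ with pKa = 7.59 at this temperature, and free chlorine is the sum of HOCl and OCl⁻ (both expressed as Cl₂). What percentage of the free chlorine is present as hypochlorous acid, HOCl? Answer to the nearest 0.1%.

[OCl⁻]/[HOCl] = 10^(pH − pKa) = 10^(7.08 − 7.59) = 10^-0.51 = 0.309.
Fraction as HOCl = 1 / (1 + 0.309) = 0.7639.

76.4%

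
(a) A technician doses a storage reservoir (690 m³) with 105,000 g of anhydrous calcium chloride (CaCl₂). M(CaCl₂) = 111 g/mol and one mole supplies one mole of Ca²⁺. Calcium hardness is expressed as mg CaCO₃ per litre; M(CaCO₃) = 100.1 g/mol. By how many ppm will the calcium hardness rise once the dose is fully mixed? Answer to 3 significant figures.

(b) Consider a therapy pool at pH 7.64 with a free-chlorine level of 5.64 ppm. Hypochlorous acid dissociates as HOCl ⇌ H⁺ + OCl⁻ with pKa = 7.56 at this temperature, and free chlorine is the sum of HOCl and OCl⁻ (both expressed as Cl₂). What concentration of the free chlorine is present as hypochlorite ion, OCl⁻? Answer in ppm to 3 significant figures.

(a) Volume: 690 m³ = 690,000 L.
(a) Moles of Ca²⁺: 105,000 g ÷ 111 g/mol = 945.9 mol.
(a) As CaCO₃: 945.9 mol × 100.1 g/mol = 94,690 g.
(a) Rise: 94,690 g / 690,000 L × 1000 = 137.2 mg/L.

(b) [OCl⁻]/[HOCl] = 10^(pH − pKa) = 10^(7.64 − 7.56) = 10^0.08 = 1.202.
(b) Fraction as HOCl = 1 / (1 + 1.202) = 0.4541.
(b) OCl⁻ = (1 − 0.4541) × 5.64 ppm = 3.079 ppm.

(a) 137 ppm; (b) 3.08 ppm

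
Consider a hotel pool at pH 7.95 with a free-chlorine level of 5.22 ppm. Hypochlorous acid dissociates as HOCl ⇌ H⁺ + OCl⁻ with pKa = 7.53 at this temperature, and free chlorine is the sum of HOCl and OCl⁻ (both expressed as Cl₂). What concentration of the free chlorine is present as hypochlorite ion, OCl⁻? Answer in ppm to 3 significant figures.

3.78 ppm

[OCl⁻]/[HOCl] = 10^(pH − pKa) = 10^(7.95 − 7.53) = 10^0.42 = 2.63.
Fraction as HOCl = 1 / (1 + 2.63) = 0.2755.
OCl⁻ = (1 − 0.2755) × 5.22 ppm = 3.782 ppm.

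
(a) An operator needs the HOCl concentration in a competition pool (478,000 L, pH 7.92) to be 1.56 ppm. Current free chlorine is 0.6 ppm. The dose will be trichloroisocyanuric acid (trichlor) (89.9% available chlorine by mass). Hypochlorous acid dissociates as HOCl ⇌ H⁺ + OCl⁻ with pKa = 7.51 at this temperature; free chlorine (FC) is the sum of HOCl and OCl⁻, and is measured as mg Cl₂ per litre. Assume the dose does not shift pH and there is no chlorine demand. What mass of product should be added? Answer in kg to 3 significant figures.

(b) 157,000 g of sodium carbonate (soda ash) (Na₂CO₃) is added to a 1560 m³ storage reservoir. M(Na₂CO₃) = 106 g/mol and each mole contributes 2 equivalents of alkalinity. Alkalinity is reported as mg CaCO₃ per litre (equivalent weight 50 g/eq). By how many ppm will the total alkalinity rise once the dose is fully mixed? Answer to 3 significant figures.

(a) 2.64 kg; (b) 94.9 ppm

(a) [OCl⁻]/[HOCl] = 10^(pH − pKa) = 10^(7.92 − 7.51) = 2.57; fraction as HOCl = 1/(1 + 2.57) = 0.2801.
(a) Free chlorine required for 1.56 ppm HOCl: 1.56 / 0.2801 = 5.57 ppm.
(a) FC to add: 5.57 − 0.6 = 4.97 mg/L as Cl₂.
(a) Cl₂ equivalent: 4.97 mg/L × 478,000 L = 2376 g.
(a) Product at 89.9% available Cl: 2376 / 0.899 = 2642 g.

(b) Volume: 1560 m³ = 1,560,000 L.
(b) Moles of Na₂CO₃: 157,000 g ÷ 106 g/mol = 1481 mol → 2962 eq of alkalinity.
(b) As CaCO₃: 2962 eq × 50 g/eq = 148,100 g.
(b) Rise: 148,100 g / 1,560,000 L × 1000 = 94.94 mg/L.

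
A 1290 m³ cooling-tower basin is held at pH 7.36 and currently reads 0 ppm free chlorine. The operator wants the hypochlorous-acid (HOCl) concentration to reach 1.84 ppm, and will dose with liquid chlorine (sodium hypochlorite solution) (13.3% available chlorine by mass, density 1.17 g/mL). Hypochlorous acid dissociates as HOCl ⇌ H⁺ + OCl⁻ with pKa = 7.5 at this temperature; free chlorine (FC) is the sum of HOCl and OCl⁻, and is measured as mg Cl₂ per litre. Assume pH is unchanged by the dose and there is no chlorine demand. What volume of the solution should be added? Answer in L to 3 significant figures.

Volume: 1290 m³ = 1,290,000 L.
[OCl⁻]/[HOCl] = 10^(pH − pKa) = 10^(7.36 − 7.5) = 0.7244; fraction as HOCl = 1/(1 + 0.7244) = 0.5799.
Free chlorine required for 1.84 ppm HOCl: 1.84 / 0.5799 = 3.173 ppm.
FC to add: 3.173 − 0 = 3.173 mg/L as Cl₂.
Cl₂ equivalent: 3.173 mg/L × 1,290,000 L = 4093 g.
Product at 13.3% available Cl: 4093 / 0.133 = 30,780 g.
Volume: 30,780 g ÷ 1.17 g/mL = 26,300 mL.

26.3 L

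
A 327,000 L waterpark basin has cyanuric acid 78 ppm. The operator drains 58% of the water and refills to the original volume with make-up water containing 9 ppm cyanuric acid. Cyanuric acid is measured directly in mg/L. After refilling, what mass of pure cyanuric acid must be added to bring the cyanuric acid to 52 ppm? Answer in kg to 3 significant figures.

After draining 58% and refilling: 78 × 0.42 + 9 × 0.58 = 37.98 ppm.
Deficit to target: 52 − 37.98 = 14.02 mg/L.
Mass: 14.02 mg/L × 327,000 L = 4585 g cyanuric acid.

4.58 kg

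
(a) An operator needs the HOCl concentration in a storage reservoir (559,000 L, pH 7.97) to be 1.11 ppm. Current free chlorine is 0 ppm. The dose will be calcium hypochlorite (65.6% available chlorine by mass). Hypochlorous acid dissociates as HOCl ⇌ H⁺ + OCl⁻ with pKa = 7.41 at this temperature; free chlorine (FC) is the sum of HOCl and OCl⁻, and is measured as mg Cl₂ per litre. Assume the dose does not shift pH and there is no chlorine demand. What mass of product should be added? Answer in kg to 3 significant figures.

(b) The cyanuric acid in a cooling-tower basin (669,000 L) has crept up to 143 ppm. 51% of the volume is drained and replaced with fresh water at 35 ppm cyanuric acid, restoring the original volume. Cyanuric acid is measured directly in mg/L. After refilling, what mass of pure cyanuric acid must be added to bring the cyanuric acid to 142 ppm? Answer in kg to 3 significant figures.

(a) [OCl⁻]/[HOCl] = 10^(pH − pKa) = 10^(7.97 − 7.41) = 3.631; fraction as HOCl = 1/(1 + 3.631) = 0.2159.
(a) Free chlorine required for 1.11 ppm HOCl: 1.11 / 0.2159 = 5.14 ppm.
(a) FC to add: 5.14 − 0 = 5.14 mg/L as Cl₂.
(a) Cl₂ equivalent: 5.14 mg/L × 559,000 L = 2873 g.
(a) Product at 65.6% available Cl: 2873 / 0.656 = 4380 g.

(b) After draining 51% and refilling: 143 × 0.49 + 35 × 0.51 = 87.92 ppm.
(b) Deficit to target: 142 − 87.92 = 54.08 mg/L.
(b) Mass: 54.08 mg/L × 669,000 L = 36,180 g cyanuric acid.

(a) 4.38 kg; (b) 36.2 kg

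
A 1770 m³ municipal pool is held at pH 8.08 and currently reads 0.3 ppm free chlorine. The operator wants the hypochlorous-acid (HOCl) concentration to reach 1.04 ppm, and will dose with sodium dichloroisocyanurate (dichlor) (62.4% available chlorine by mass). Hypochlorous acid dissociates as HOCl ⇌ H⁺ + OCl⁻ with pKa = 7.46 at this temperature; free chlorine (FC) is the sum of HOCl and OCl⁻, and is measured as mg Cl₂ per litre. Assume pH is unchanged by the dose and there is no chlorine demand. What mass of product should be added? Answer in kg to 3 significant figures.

Volume: 1770 m³ = 1,770,000 L.
[OCl⁻]/[HOCl] = 10^(pH − pKa) = 10^(8.08 − 7.46) = 4.169; fraction as HOCl = 1/(1 + 4.169) = 0.1935.
Free chlorine required for 1.04 ppm HOCl: 1.04 / 0.1935 = 5.375 ppm.
FC to add: 5.375 − 0.3 = 5.075 mg/L as Cl₂.
Cl₂ equivalent: 5.075 mg/L × 1,770,000 L = 8984 g.
Product at 62.4% available Cl: 8984 / 0.624 = 14,400 g.

14.4 kg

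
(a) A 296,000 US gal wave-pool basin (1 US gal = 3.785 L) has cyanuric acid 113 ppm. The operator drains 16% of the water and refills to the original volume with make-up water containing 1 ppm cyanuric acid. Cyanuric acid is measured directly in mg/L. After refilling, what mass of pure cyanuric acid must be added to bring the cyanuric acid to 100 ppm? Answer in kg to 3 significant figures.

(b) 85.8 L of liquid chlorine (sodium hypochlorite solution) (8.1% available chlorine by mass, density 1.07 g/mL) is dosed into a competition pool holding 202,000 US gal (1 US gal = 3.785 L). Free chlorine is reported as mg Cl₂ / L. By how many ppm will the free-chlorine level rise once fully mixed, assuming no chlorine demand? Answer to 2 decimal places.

(a) Volume: 296,000 US gal × 3.785 L/gal = 1,120,360 L.
(a) After draining 16% and refilling: 113 × 0.84 + 1 × 0.16 = 95.08 ppm.
(a) Deficit to target: 100 − 95.08 = 4.92 mg/L.
(a) Mass: 4.92 mg/L × 1,120,360 L = 5512 g cyanuric acid.

(b) Volume: 202,000 US gal × 3.785 L/gal = 764,570 L.
(b) Mass of solution: 85.8 L × 1000 mL/L × 1.07 g/mL = 91,810 g.
(b) Available chlorine delivered: 91,810 g × 0.081 = 7436 g as Cl₂.
(b) Concentration rise: 7436 g / 764,570 L = 9.726 mg/L = 9.73 ppm.

(a) 5.51 kg; (b) 9.73 ppm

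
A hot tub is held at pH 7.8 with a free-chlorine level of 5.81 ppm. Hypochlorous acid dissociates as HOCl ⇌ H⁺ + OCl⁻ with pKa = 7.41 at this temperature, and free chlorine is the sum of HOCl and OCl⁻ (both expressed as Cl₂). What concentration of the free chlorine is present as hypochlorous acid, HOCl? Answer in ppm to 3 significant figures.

1.68 ppm

[OCl⁻]/[HOCl] = 10^(pH − pKa) = 10^(7.8 − 7.41) = 10^0.39 = 2.455.
Fraction as HOCl = 1 / (1 + 2.455) = 0.2895.
HOCl = 0.2895 × 5.81 ppm = 1.682 ppm.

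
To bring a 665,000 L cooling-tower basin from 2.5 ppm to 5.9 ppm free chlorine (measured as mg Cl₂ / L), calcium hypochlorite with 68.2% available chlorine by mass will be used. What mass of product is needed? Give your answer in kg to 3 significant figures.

3.32 kg

Chlorine deficit: 5.9 − 2.5 = 3.4 ppm = 3.4 mg/L as Cl₂.
Cl₂ equivalent needed: 3.4 mg/L × 665,000 L = 2,261,000 mg = 2261 g.
Product at 68.2% available chlorine: 2261 / 0.682 = 3315 g.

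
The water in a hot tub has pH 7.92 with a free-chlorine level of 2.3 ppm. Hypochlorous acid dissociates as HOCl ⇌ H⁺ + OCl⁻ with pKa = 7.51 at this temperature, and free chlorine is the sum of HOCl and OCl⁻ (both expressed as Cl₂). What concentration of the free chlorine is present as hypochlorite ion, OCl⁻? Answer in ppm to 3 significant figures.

1.66 ppm

[OCl⁻]/[HOCl] = 10^(pH − pKa) = 10^(7.92 − 7.51) = 10^0.41 = 2.57.
Fraction as HOCl = 1 / (1 + 2.57) = 0.2801.
OCl⁻ = (1 − 0.2801) × 2.3 ppm = 1.656 ppm.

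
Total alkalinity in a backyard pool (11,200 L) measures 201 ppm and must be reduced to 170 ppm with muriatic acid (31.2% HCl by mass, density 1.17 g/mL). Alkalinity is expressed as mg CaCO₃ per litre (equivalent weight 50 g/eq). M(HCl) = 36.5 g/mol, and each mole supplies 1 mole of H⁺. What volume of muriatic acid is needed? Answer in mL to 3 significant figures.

694 mL

Alkalinity to neutralize: (201 − 170) = 31 mg/L as CaCO₃ × 11,200 L = 347.2 g as CaCO₃.
Equivalents of H⁺ required: 347.2 ÷ 50 g/eq = 6.944 eq = 6.944 mol HCl.
Mass of HCl: 6.944 × 36.5 = 253.5 g.
Mass of 31.2% solution: 253.5 / 0.312 = 812.4 g.
Volume: 812.4 g ÷ 1.17 g/mL = 694.3 mL.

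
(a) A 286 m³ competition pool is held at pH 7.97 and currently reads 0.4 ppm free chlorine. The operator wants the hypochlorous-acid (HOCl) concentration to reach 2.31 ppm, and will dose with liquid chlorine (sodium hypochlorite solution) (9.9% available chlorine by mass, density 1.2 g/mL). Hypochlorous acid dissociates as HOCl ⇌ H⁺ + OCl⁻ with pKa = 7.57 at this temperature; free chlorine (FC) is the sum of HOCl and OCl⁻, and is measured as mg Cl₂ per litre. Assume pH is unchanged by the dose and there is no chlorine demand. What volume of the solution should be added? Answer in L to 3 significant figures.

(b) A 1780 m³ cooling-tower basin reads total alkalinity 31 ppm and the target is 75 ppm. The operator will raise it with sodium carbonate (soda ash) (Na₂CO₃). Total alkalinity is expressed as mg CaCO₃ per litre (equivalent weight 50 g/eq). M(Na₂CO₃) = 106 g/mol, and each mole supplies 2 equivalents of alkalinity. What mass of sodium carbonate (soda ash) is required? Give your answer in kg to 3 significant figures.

(a) Volume: 286 m³ = 286,000 L.
(a) [OCl⁻]/[HOCl] = 10^(pH − pKa) = 10^(7.97 − 7.57) = 2.512; fraction as HOCl = 1/(1 + 2.512) = 0.2847.
(a) Free chlorine required for 2.31 ppm HOCl: 2.31 / 0.2847 = 8.112 ppm.
(a) FC to add: 8.112 − 0.4 = 7.712 mg/L as Cl₂.
(a) Cl₂ equivalent: 7.712 mg/L × 286,000 L = 2206 g.
(a) Product at 9.9% available Cl: 2206 / 0.099 = 22,280 g.
(a) Volume: 22,280 g ÷ 1.2 g/mL = 18,570 mL.

(b) Volume: 1780 m³ = 1,780,000 L.
(b) Alkalinity to add: (75 − 31) = 44 mg/L as CaCO₃ × 1,780,000 L = 78,320 g as CaCO₃.
(b) Equivalents: 78,320 g ÷ 50 g/eq = 1566 eq.
(b) Each mole of Na₂CO₃ supplies 2 eq, so 1566 / 2 = 783.2 mol.
(b) Mass: 783.2 mol × 106 g/mol = 83,020 g.

(a) 18.6 L; (b) 83.0 kg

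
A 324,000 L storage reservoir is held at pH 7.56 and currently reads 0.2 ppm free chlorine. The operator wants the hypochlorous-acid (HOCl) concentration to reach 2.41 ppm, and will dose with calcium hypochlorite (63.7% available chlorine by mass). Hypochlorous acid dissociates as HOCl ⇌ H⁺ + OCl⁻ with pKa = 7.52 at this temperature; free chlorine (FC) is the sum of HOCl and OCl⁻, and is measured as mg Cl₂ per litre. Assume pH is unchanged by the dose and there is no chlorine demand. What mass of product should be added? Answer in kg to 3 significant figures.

2.47 kg

[OCl⁻]/[HOCl] = 10^(pH − pKa) = 10^(7.56 − 7.52) = 1.096; fraction as HOCl = 1/(1 + 1.096) = 0.477.
Free chlorine required for 2.41 ppm HOCl: 2.41 / 0.477 = 5.053 ppm.
FC to add: 5.053 − 0.2 = 4.853 mg/L as Cl₂.
Cl₂ equivalent: 4.853 mg/L × 324,000 L = 1572 g.
Product at 63.7% available Cl: 1572 / 0.637 = 2468 g.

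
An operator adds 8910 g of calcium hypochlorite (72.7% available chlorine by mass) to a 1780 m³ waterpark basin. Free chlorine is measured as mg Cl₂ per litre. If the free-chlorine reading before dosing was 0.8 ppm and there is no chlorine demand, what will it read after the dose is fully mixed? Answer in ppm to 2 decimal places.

Volume: 1780 m³ = 1,780,000 L.
Available chlorine delivered: 8910 g × 0.727 = 6478 g as Cl₂.
Concentration rise: 6478 g / 1,780,000 L = 3.639 mg/L = 3.64 ppm.
Final FC: 0.8 + 3.64 = 4.44 ppm.

4.44 ppm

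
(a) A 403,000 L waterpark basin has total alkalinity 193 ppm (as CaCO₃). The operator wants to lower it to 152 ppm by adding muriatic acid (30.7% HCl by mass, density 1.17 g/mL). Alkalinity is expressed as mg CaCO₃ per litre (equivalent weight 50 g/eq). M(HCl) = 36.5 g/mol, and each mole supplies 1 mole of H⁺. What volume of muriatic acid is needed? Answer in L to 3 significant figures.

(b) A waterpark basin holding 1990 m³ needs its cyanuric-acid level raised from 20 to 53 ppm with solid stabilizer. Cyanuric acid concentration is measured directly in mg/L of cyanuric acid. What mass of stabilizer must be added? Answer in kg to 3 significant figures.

(a) Alkalinity to neutralize: (193 − 152) = 41 mg/L as CaCO₃ × 403,000 L = 16,520 g as CaCO₃.
(a) Equivalents of H⁺ required: 16,520 ÷ 50 g/eq = 330.5 eq = 330.5 mol HCl.
(a) Mass of HCl: 330.5 × 36.5 = 12,060 g.
(a) Mass of 30.7% solution: 12,060 / 0.307 = 39,290 g.
(a) Volume: 39,290 g ÷ 1.17 g/mL = 33,580 mL.

(b) Volume: 1990 m³ = 1,990,000 L.
(b) CYA to add: (53 − 20) = 33 mg/L × 1,990,000 L = 65,670 g cyanuric acid.

(a) 33.6 L; (b) 65.7 kg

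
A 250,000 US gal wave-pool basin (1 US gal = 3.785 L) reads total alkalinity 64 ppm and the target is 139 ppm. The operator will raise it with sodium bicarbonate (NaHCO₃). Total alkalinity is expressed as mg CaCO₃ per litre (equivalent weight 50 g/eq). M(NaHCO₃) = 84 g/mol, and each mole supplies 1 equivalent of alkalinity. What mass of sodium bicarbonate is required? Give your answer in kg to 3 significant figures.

Volume: 250,000 US gal × 3.785 L/gal = 946,250 L.
Alkalinity to add: (139 − 64) = 75 mg/L as CaCO₃ × 946,250 L = 70,970 g as CaCO₃.
Equivalents: 70,970 g ÷ 50 g/eq = 1419 eq.
NaHCO₃ supplies 1 eq per mole → 1419 mol.
Mass: 1419 mol × 84 g/mol = 119,200 g.

119 kg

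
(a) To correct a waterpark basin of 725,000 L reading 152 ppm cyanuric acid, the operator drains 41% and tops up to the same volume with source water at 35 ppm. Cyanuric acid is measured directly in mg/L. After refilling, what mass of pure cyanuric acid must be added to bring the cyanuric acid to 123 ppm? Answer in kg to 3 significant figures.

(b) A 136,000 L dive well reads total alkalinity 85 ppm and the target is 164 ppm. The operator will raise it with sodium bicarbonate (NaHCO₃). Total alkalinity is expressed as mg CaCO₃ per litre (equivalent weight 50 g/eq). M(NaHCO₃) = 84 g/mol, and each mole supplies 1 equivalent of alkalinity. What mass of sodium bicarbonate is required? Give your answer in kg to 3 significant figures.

(a) After draining 41% and refilling: 152 × 0.59 + 35 × 0.41 = 104.03 ppm.
(a) Deficit to target: 123 − 104.03 = 18.97 mg/L.
(a) Mass: 18.97 mg/L × 725,000 L = 13,750 g cyanuric acid.

(b) Alkalinity to add: (164 − 85) = 79 mg/L as CaCO₃ × 136,000 L = 10,740 g as CaCO₃.
(b) Equivalents: 10,740 g ÷ 50 g/eq = 214.9 eq.
(b) NaHCO₃ supplies 1 eq per mole → 214.9 mol.
(b) Mass: 214.9 mol × 84 g/mol = 18,050 g.

(a) 13.8 kg; (b) 18.0 kg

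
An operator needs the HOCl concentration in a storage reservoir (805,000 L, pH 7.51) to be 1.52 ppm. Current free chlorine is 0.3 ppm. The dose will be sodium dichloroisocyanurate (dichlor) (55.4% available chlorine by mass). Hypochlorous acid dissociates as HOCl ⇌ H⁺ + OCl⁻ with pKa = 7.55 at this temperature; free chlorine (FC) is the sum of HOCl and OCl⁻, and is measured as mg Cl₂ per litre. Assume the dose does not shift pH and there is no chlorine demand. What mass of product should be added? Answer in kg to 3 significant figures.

3.79 kg

[OCl⁻]/[HOCl] = 10^(pH − pKa) = 10^(7.51 − 7.55) = 0.912; fraction as HOCl = 1/(1 + 0.912) = 0.523.
Free chlorine required for 1.52 ppm HOCl: 1.52 / 0.523 = 2.906 ppm.
FC to add: 2.906 − 0.3 = 2.606 mg/L as Cl₂.
Cl₂ equivalent: 2.606 mg/L × 805,000 L = 2098 g.
Product at 55.4% available Cl: 2098 / 0.554 = 3787 g.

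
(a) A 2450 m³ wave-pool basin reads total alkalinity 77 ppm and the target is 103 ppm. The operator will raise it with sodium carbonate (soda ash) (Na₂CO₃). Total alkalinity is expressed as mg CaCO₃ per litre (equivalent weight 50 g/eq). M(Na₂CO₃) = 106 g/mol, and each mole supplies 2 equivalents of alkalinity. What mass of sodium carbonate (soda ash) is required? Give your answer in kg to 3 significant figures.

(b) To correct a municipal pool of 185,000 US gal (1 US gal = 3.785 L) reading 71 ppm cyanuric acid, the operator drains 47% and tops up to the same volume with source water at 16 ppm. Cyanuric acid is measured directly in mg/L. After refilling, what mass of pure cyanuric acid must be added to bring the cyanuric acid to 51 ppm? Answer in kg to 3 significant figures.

(a) Volume: 2450 m³ = 2,450,000 L.
(a) Alkalinity to add: (103 − 77) = 26 mg/L as CaCO₃ × 2,450,000 L = 63,700 g as CaCO₃.
(a) Equivalents: 63,700 g ÷ 50 g/eq = 1274 eq.
(a) Each mole of Na₂CO₃ supplies 2 eq, so 1274 / 2 = 637 mol.
(a) Mass: 637 mol × 106 g/mol = 67,520 g.

(b) Volume: 185,000 US gal × 3.785 L/gal = 700,225 L.
(b) After draining 47% and refilling: 71 × 0.53 + 16 × 0.47 = 45.15 ppm.
(b) Deficit to target: 51 − 45.15 = 5.85 mg/L.
(b) Mass: 5.85 mg/L × 700,225 L = 4096 g cyanuric acid.

(a) 67.5 kg; (b) 4.10 kg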